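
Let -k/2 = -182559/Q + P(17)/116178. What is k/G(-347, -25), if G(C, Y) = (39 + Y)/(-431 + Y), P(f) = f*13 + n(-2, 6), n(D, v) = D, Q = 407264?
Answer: -2204850687/75825508 ≈ -29.078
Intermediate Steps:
P(f) = -2 + 13*f (P(f) = f*13 - 2 = 13*f - 2 = -2 + 13*f)
G(C, Y) = (39 + Y)/(-431 + Y)
k = 270771137/303302032 (k = -2*(-182559/407264 + (-2 + 13*17)/116178) = -2*(-182559*1/407264 + (-2 + 221)*(1/116178)) = -2*(-14043/31328 + 219*(1/116178)) = -2*(-14043/31328 + 73/38726) = -2*(-270771137/606604064) = 270771137/303302032 ≈ 0.89274)
k/G(-347, -25) = 270771137/(303302032*(((39 - 25)/(-431 - 25)))) = 270771137/(303302032*((14/(-456)))) = 270771137/(303302032*((-1/456*14))) = 270771137/(303302032*(-7/228)) = (270771137/303302032)*(-228/7) = -2204850687/75825508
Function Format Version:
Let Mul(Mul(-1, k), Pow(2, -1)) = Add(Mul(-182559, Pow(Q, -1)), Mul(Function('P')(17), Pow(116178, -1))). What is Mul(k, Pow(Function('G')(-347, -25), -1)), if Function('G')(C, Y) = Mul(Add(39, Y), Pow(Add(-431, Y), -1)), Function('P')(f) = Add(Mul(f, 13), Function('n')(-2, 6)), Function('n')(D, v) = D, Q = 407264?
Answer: Rational(-2204850687, 75825508) ≈ -29.078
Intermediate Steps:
Function('P')(f) = Add(-2, Mul(13, f)) (Function('P')(f) = Add(Mul(f, 13), -2) = Add(Mul(13, f), -2) = Add(-2, Mul(13, f)))
Function('G')(C, Y) = Mul(Pow(Add(-431, Y), -1), Add(39, Y))
k = Rational(270771137, 303302032) (k = Mul(-2, Add(Mul(-182559, Pow(407264, -1)), Mul(Add(-2, Mul(13, 17)), Pow(116178, -1)))) = Mul(-2, Add(Mul(-182559, Rational(1, 407264)), Mul(Add(-2, 221), Rational(1, 116178)))) = Mul(-2, Add(Rational(-14043, 31328), Mul(219, Rational(1, 116178)))) = Mul(-2, Add(Rational(-14043, 31328), Rational(73, 38726))) = Mul(-2, Rational(-270771137, 606604064)) = Rational(270771137, 303302032) ≈ 0.89274)
Mul(k, Pow(Function('G')(-347, -25), -1)) = Mul(Rational(270771137, 303302032), Pow(Mul(Pow(Add(-431, -25), -1), Add(39, -25)), -1)) = Mul(Rational(270771137, 303302032), Pow(Mul(Pow(-456, -1), 14), -1)) = Mul(Rational(270771137, 303302032), Pow(Mul(Rational(-1, 456), 14), -1)) = Mul(Rational(270771137, 303302032), Pow(Rational(-7, 228), -1)) = Mul(Rational(270771137, 303302032), Rational(-228, 7)) = Rational(-2204850687, 75825508)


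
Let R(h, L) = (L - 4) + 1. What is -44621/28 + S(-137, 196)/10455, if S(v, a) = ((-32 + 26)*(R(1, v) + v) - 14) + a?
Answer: -466460923/292740 ≈ -1593.4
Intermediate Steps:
R(h, L) = -3 + L (R(h, L) = (-4 + L) + 1 = -3 + L)
S(v, a) = 4 + a - 12*v (S(v, a) = ((-32 + 26)*((-3 + v) + v) - 14) + a = (-6*(-3 + 2*v) - 14) + a = ((18 - 12*v) - 14) + a = (4 - 12*v) + a = 4 + a - 12*v)
-44621/28 + S(-137, 196)/10455 = -44621/28 + (4 + 196 - 12*(-137))/10455 = -44621*1/28 + (4 + 196 + 1644)*(1/10455) = -44621/28 + 1844*(1/10455) = -44621/28 + 1844/10455 = -466460923/292740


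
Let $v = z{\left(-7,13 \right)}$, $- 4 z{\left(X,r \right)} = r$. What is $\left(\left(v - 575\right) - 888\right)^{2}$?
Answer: $\frac{34398225}{16} \approx 2.1499 \cdot 10^{6}$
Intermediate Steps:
$z{\left(X,r \right)} = - \frac{r}{4}$
$v = - \frac{13}{4}$ ($v = \left(- \frac{1}{4}\right) 13 = - \frac{13}{4} \approx -3.25$)
$\left(\left(v - 575\right) - 888\right)^{2} = \left(\left(- \frac{13}{4} - 575\right) - 888\right)^{2} = \left(- \frac{2313}{4} - 888\right)^{2} = \left(- \frac{5865}{4}\right)^{2} = \frac{34398225}{16}$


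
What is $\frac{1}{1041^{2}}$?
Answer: $\frac{1}{1083681} \approx 9.2278 \cdot 10^{-7}$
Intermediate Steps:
$\frac{1}{1041^{2}} = \frac{1}{1083681}$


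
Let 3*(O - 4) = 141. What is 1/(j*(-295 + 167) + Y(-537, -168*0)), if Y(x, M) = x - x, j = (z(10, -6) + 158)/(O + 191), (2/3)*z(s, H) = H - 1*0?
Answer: -121/9536 ≈ -0.012689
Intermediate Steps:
O = 51 (O = 4 + (1/3)*141 = 4 + 47 = 51)
z(s, H) = 3*H/2 (z(s, H) = 3*(H - 1*0)/2 = 3*(H + 0)/2 = 3*H/2)
j = 149/242 (j = ((3/2)*(-6) + 158)/(51 + 191) = (-9 + 158)/242 = 149*(1/242) = 149/242 ≈ 0.61570)
Y(x, M) = 0
1/(j*(-295 + 167) + Y(-537, -168*0)) = 1/(149*(-295 + 167)/242 + 0) = 1/((149/242)*(-128) + 0) = 1/(-9536/121 + 0) = 1/(-9536/121) = -121/9536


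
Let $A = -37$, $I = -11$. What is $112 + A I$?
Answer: $519$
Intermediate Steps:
$112 + A I = 112 - -407 = 112 + 407 = 519$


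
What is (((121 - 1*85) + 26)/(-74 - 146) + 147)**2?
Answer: 260467321/12100 ≈ 21526.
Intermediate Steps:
(((121 - 1*85) + 26)/(-74 - 146) + 147)**2 = (((121 - 85) + 26)/(-220) + 147)**2 = ((36 + 26)*(-1/220) + 147)**2 = (62*(-1/220) + 147)**2 = (-31/110 + 147)**2 = (16139/110)**2 = 260467321/12100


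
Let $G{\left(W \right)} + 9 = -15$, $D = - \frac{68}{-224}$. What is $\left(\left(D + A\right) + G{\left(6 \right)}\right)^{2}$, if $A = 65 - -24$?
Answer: $\frac{13373649}{3136} \approx 4264.6$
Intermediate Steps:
$D = \frac{17}{56}$ ($D = \left(-68\right) \left(- \frac{1}{224}\right) = \frac{17}{56} \approx 0.30357$)
$G{\left(W \right)} = -24$ ($G{\left(W \right)} = -9 - 15 = -24$)
$A = 89$ ($A = 65 + 24 = 89$)
$\left(\left(D + A\right) + G{\left(6 \right)}\right)^{2} = \left(\left(\frac{17}{56} + 89\right) - 24\right)^{2} = \left(\frac{5001}{56} - 24\right)^{2} = \left(\frac{3657}{56}\right)^{2} = \frac{13373649}{3136}$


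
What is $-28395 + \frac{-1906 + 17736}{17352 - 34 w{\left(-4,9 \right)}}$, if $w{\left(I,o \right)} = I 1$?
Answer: $- \frac{248277965}{8744} \approx -28394.0$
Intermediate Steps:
$w{\left(I,o \right)} = I$
$-28395 + \frac{-1906 + 17736}{17352 - 34 w{\left(-4,9 \right)}} = -28395 + \frac{-1906 + 17736}{17352 - -136} = -28395 + \frac{15830}{17352 + 136} = -28395 + \frac{15830}{17488} = -28395 + 15830 \cdot \frac{1}{17488} = -28395 + \frac{7915}{8744} = - \frac{248277965}{8744}$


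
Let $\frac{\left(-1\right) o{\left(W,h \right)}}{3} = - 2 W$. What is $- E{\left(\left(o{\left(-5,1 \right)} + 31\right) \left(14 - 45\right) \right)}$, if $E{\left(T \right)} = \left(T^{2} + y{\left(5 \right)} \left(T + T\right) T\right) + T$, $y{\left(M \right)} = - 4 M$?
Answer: $37510$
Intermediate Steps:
$o{\left(W,h \right)} = 6 W$ ($o{\left(W,h \right)} = - 3 \left(- 2 W\right) = 6 W$)
$E{\left(T \right)} = T - 39 T^{2}$ ($E{\left(T \right)} = \left(T^{2} + \left(-4\right) 5 \left(T + T\right) T\right) + T = \left(T^{2} + - 20 \cdot 2 T T\right) + T = \left(T^{2} + - 40 T T\right) + T = \left(T^{2} - 40 T^{2}\right) + T = - 39 T^{2} + T = T - 39 T^{2}$)
$- E{\left(\left(o{\left(-5,1 \right)} + 31\right) \left(14 - 45\right) \right)} = - \left(6 \left(-5\right) + 31\right) \left(14 - 45\right) \left(1 - 39 \left(6 \left(-5\right) + 31\right) \left(14 - 45\right)\right) = - \left(-30 + 31\right) \left(-31\right) \left(1 - 39 \left(-30 + 31\right) \left(-31\right)\right) = - 1 \left(-31\right) \left(1 - 39 \cdot 1 \left(-31\right)\right) = - \left(-31\right) \left(1 - -1209\right) = - \left(-31\right) \left(1 + 1209\right) = - \left(-31\right) 1210 = \left(-1\right) \left(-37510\right) = 37510$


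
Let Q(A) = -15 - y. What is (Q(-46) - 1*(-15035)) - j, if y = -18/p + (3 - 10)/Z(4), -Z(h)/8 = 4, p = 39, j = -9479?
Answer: 10191685/416 ≈ 24499.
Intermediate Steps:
Z(h) = -32 (Z(h) = -8*4 = -32)
y = -101/416 (y = -18/39 + (3 - 10)/(-32) = -18*1/39 - 7*(-1/32) = -6/13 + 7/32 = -101/416 ≈ -0.24279)
Q(A) = -6139/416 (Q(A) = -15 - 1*(-101/416) = -15 + 101/416 = -6139/416)
(Q(-46) - 1*(-15035)) - j = (-6139/416 - 1*(-15035)) - 1*(-9479) = (-6139/416 + 15035) + 9479 = 6248421/416 + 9479 = 10191685/416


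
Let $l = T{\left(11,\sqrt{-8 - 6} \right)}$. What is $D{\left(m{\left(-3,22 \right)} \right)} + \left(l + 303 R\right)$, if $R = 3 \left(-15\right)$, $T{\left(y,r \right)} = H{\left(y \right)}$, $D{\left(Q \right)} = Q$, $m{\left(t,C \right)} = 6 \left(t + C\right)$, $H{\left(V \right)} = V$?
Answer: $-13510$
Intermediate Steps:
$m{\left(t,C \right)} = 6 C + 6 t$ ($m{\left(t,C \right)} = 6 \left(C + t\right) = 6 C + 6 t$)
$T{\left(y,r \right)} = y$
$R = -45$
$l = 11$
$D{\left(m{\left(-3,22 \right)} \right)} + \left(l + 303 R\right) = \left(6 \cdot 22 + 6 \left(-3\right)\right) + \left(11 + 303 \left(-45\right)\right) = \left(132 - 18\right) + \left(11 - 13635\right) = 114 - 13624 = -13510$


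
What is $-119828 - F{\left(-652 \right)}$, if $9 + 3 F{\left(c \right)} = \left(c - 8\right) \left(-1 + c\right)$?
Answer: $-263485$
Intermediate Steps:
$F{\left(c \right)} = -3 + \frac{\left(-1 + c\right) \left(-8 + c\right)}{3}$ ($F{\left(c \right)} = -3 + \frac{\left(c - 8\right) \left(-1 + c\right)}{3} = -3 + \frac{\left(-8 + c\right) \left(-1 + c\right)}{3} = -3 + \frac{\left(-1 + c\right) \left(-8 + c\right)}{3}$)
$-119828 - F{\left(-652 \right)} = -119828 - \left(- \frac{1}{3} - -1956 + \frac{\left(-652\right)^{2}}{3}\right) = -119828 - \left(- \frac{1}{3} + 1956 + \frac{1}{3} \cdot 425104\right) = -119828 - \left(- \frac{1}{3} + 1956 + \frac{425104}{3}\right) = -119828 - 143657 = -263485$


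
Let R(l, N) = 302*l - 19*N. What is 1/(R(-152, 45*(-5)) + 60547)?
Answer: 1/18918 ≈ 5.2860e-5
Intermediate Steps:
R(l, N) = -19*N + 302*l
1/(R(-152, 45*(-5)) + 60547) = 1/((-855*(-5) + 302*(-152)) + 60547) = 1/((-19*(-225) - 45904) + 60547) = 1/((4275 - 45904) + 60547) = 1/(-41629 + 60547) = 1/18918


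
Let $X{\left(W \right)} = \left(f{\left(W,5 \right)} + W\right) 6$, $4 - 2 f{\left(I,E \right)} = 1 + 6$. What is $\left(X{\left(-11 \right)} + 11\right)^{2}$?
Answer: $4096$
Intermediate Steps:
$f{\left(I,E \right)} = - \frac{3}{2}$ ($f{\left(I,E \right)} = 2 - \frac{1 + 6}{2} = 2 - \frac{7}{2} = - \frac{3}{2}$)
$X{\left(W \right)} = -9 + 6 W$ ($X{\left(W \right)} = \left(- \frac{3}{2} + W\right) 6 = -9 + 6 W$)
$\left(X{\left(-11 \right)} + 11\right)^{2} = \left(\left(-9 + 6 \left(-11\right)\right) + 11\right)^{2} = \left(\left(-9 - 66\right) + 11\right)^{2} = \left(-75 + 11\right)^{2} = \left(-64\right)^{2} = 4096$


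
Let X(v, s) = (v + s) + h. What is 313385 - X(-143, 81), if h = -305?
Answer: 313752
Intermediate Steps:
X(v, s) = -305 + s + v (X(v, s) = (v + s) - 305 = (s + v) - 305 = -305 + s + v)
313385 - X(-143, 81) = 313385 - (-305 + 81 - 143) = 313385 - 1*(-367) = 313385 + 367 = 313752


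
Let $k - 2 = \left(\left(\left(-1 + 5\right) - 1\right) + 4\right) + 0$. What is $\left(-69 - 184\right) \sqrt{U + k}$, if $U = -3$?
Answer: $- 253 \sqrt{6} \approx -619.72$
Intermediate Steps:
$k = 9$ ($k = 2 + \left(\left(\left(\left(-1 + 5\right) - 1\right) + 4\right) + 0\right) = 2 + \left(\left(\left(4 - 1\right) + 4\right) + 0\right) = 2 + \left(\left(3 + 4\right) + 0\right) = 2 + \left(7 + 0\right) = 2 + 7 = 9$)
$\left(-69 - 184\right) \sqrt{U + k} = \left(-69 - 184\right) \sqrt{-3 + 9} = - 253 \sqrt{6}$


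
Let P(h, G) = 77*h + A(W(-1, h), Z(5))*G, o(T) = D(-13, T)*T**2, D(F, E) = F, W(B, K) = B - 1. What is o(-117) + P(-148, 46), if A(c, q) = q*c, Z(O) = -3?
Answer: -189077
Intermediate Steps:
W(B, K) = -1 + B
A(c, q) = c*q
o(T) = -13*T**2
P(h, G) = 6*G + 77*h (P(h, G) = 77*h + ((-1 - 1)*(-3))*G = 77*h + (-2*(-3))*G = 77*h + 6*G = 6*G + 77*h)
o(-117) + P(-148, 46) = -13*(-117)**2 + (6*46 + 77*(-148)) = -13*13689 + (276 - 11396) = -177957 - 11120 = -189077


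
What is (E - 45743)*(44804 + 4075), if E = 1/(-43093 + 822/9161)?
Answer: -882664509285545166/394774151 ≈ -2.2359e+9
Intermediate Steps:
E = -9161/394774151 (E = 1/(-43093 + 822*(1/9161)) = 1/(-43093 + 822/9161) = 1/(-394774151/9161) = -9161/394774151 ≈ -2.3206e-5)
(E - 45743)*(44804 + 4075) = (-9161/394774151 - 45743)*(44804 + 4075) = -18058153998354/394774151*48879 = -882664509285545166/394774151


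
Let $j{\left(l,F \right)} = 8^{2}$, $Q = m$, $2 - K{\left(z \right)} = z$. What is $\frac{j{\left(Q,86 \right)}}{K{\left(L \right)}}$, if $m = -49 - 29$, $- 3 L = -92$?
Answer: $- \frac{96}{43} \approx -2.2326$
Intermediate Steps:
$L = \frac{92}{3}$ ($L = \left(- \frac{1}{3}\right) \left(-92\right) = \frac{92}{3} \approx 30.667$)
$m = -78$
$K{\left(z \right)} = 2 - z$
$Q = -78$
$j{\left(l,F \right)} = 64$
$\frac{j{\left(Q,86 \right)}}{K{\left(L \right)}} = \frac{64}{2 - \frac{92}{3}} = \frac{64}{- \frac{86}{3}} = 64 \left(- \frac{3}{86}\right) = - \frac{96}{43}$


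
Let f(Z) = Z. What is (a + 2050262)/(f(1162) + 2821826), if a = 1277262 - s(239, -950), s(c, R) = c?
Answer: 1109095/940996 ≈ 1.1786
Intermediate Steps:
a = 1277023 (a = 1277262 - 1*239 = 1277262 - 239 = 1277023)
(a + 2050262)/(f(1162) + 2821826) = (1277023 + 2050262)/(1162 + 2821826) = 3327285/2822988 = 3327285*(1/2822988) = 1109095/940996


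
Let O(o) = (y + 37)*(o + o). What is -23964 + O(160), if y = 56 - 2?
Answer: 5156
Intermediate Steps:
y = 54
O(o) = 182*o (O(o) = (54 + 37)*(o + o) = 91*(2*o) = 182*o)
-23964 + O(160) = -23964 + 182*160 = -23964 + 29120 = 5156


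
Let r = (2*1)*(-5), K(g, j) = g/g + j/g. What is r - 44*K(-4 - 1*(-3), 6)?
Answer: 210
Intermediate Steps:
K(g, j) = 1 + j/g
r = -10 (r = 2*(-5) = -10)
r - 44*K(-4 - 1*(-3), 6) = -10 - 44*((-4 - 1*(-3)) + 6)/(-4 - 1*(-3)) = -10 - 44*((-4 + 3) + 6)/(-4 + 3) = -10 - 44*(-1 + 6)/(-1) = -10 - (-44)*5 = -10 - 44*(-5) = -10 + 220 = 210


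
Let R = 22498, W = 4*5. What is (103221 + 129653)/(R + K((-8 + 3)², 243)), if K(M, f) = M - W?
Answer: 232874/22503 ≈ 10.349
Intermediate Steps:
W = 20
K(M, f) = -20 + M (K(M, f) = M - 1*20 = M - 20 = -20 + M)
(103221 + 129653)/(R + K((-8 + 3)², 243)) = (103221 + 129653)/(22498 + (-20 + (-8 + 3)²)) = 232874/(22498 + (-20 + (-5)²)) = 232874/(22498 + (-20 + 25)) = 232874/(22498 + 5) = 232874/22503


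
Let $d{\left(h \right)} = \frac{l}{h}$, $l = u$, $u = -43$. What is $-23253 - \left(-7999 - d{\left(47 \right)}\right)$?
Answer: $- \frac{716981}{47} \approx -15255.0$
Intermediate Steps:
$l = -43$
$d{\left(h \right)} = - \frac{43}{h}$
$-23253 - \left(-7999 - d{\left(47 \right)}\right) = -23253 + \left(\left(11319 - \frac{43}{47}\right) - 3320\right) = -23253 + \left(\frac{531950}{47} - 3320\right) = -23253 + \frac{375910}{47} = - \frac{716981}{47}$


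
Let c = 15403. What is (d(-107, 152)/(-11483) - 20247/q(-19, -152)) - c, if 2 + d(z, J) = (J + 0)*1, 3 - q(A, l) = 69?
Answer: -3813702811/252626 ≈ -15096.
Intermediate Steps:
q(A, l) = -66 (q(A, l) = 3 - 1*69 = 3 - 69 = -66)
d(z, J) = -2 + J (d(z, J) = -2 + (J + 0)*1 = -2 + J*1 = -2 + J)
(d(-107, 152)/(-11483) - 20247/q(-19, -152)) - c = ((-2 + 152)/(-11483) - 20247/(-66)) - 1*15403 = (150*(-1/11483) - 20247*(-1/66)) - 15403 = (-150/11483 + 6749/22) - 15403 = 77495467/252626 - 15403 = -3813702811/252626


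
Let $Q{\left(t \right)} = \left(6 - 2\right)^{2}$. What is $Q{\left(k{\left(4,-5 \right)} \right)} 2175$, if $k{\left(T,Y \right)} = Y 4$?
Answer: $34800$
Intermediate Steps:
$k{\left(T,Y \right)} = 4 Y$
$Q{\left(t \right)} = 16$ ($Q{\left(t \right)} = 4^{2} = 16$)
$Q{\left(k{\left(4,-5 \right)} \right)} 2175 = 16 \cdot 2175 = 34800$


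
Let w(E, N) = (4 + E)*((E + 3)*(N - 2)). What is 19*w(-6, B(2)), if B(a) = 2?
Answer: 0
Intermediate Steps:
w(E, N) = (-2 + N)*(3 + E)*(4 + E) (w(E, N) = (4 + E)*((3 + E)*(-2 + N)) = (4 + E)*((-2 + N)*(3 + E)) = (-2 + N)*(3 + E)*(4 + E))
19*w(-6, B(2)) = 19*(-24 - 14*(-6) - 2*(-6)**2 + 12*2 + 2*(-6)**2 + 7*(-6)*2) = 19*(-24 + 84 - 2*36 + 24 + 2*36 - 84) = 19*(-24 + 84 - 72 + 24 + 72 - 84) = 19*0 = 0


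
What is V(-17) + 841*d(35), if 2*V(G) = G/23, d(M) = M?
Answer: 1353993/46 ≈ 29435.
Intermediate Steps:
V(G) = G/46 (V(G) = (G/23)/2 = G/46)
V(-17) + 841*d(35) = (1/46)*(-17) + 841*35 = -17/46 + 29435 = 1353993/46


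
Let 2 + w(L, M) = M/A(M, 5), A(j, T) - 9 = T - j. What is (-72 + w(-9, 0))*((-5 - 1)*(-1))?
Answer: -444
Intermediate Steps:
A(j, T) = 9 + T - j (A(j, T) = 9 + (T - j) = 9 + T - j)
w(L, M) = -2 + M/(14 - M) (w(L, M) = -2 + M/(9 + 5 - M) = -2 + M/(14 - M))
(-72 + w(-9, 0))*((-5 - 1)*(-1)) = (-72 + (-28 + 3*0)/(14 - 1*0))*((-5 - 1)*(-1)) = (-72 + (-28 + 0)/(14 + 0))*(-6*(-1)) = (-72 - 28/14)*6 = (-72 + (1/14)*(-28))*6 = (-72 - 2)*6 = -74*6 = -444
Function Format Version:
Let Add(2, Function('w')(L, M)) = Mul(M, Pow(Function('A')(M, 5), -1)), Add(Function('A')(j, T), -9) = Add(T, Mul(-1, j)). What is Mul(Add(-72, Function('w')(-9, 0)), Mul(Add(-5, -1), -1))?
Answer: -444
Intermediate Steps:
Function('A')(j, T) = Add(9, T, Mul(-1, j)) (Function('A')(j, T) = Add(9, Add(T, Mul(-1, j))) = Add(9, T, Mul(-1, j)))
Function('w')(L, M) = Add(-2, Mul(M, Pow(Add(14, Mul(-1, M)), -1))) (Function('w')(L, M) = Add(-2, Mul(M, Pow(Add(9, 5, Mul(-1, M)), -1))) = Add(-2, Mul(M, Pow(Add(14, Mul(-1, M)), -1))))
Mul(Add(-72, Function('w')(-9, 0)), Mul(Add(-5, -1), -1)) = Mul(Add(-72, Mul(Pow(Add(14, Mul(-1, 0)), -1), Add(-28, Mul(3, 0)))), Mul(Add(-5, -1), -1)) = Mul(Add(-72, Mul(Pow(Add(14, 0), -1), Add(-28, 0))), Mul(-6, -1)) = Mul(Add(-72, Mul(Pow(14, -1), -28)), 6) = Mul(Add(-72, Mul(Rational(1, 14), -28)), 6) = Mul(Add(-72, -2), 6) = Mul(-74, 6) = -444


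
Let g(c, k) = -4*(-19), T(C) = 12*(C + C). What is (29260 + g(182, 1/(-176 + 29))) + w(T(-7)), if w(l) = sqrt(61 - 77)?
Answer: 29336 + 4*I ≈ 29336.0 + 4.0*I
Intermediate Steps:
T(C) = 24*C (T(C) = 12*(2*C) = 24*C)
w(l) = 4*I (w(l) = sqrt(-16) = 4*I)
g(c, k) = 76
(29260 + g(182, 1/(-176 + 29))) + w(T(-7)) = (29260 + 76) + 4*I = 29336 + 4*I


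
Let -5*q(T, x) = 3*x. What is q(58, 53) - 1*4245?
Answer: -21384/5 ≈ -4276.8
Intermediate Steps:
q(T, x) = -3*x/5
q(58, 53) - 1*4245 = -⅗*53 - 1*4245 = -159/5 - 4245 = -21384/5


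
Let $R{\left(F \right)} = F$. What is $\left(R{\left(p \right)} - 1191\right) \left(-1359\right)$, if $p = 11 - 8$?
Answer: $1614492$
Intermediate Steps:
$p = 3$ ($p = 11 - 8 = 3$)
$\left(R{\left(p \right)} - 1191\right) \left(-1359\right) = \left(3 - 1191\right) \left(-1359\right) = \left(-1188\right) \left(-1359\right) = 1614492$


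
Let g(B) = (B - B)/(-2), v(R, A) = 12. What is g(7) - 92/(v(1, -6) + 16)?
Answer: -23/7 ≈ -3.2857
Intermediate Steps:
g(B) = 0 (g(B) = 0*(-½) = 0)
g(7) - 92/(v(1, -6) + 16) = 0 - 92/(12 + 16) = 0 - 92/28 = 0 + (1/28)*(-92) = 0 - 23/7 = -23/7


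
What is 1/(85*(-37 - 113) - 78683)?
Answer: -1/91433 ≈ -1.0937e-5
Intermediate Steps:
1/(85*(-37 - 113) - 78683) = 1/(85*(-150) - 78683) = 1/(-12750 - 78683) = 1/(-91433) = -1/91433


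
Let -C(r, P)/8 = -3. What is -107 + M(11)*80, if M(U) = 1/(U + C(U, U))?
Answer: -733/7 ≈ -104.71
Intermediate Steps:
C(r, P) = 24 (C(r, P) = -8*(-3) = 24)
M(U) = 1/(24 + U) (M(U) = 1/(U + 24) = 1/(24 + U))
-107 + M(11)*80 = -107 + 80/(24 + 11) = -107 + 80/35 = -107 + (1/35)*80 = -107 + 16/7 = -733/7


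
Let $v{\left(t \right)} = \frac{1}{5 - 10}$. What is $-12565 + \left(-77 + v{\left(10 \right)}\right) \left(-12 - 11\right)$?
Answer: $- \frac{53947}{5} \approx -10789.0$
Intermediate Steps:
$v{\left(t \right)} = - \frac{1}{5}$ ($v{\left(t \right)} = \frac{1}{-5} = - \frac{1}{5}$)
$-12565 + \left(-77 + v{\left(10 \right)}\right) \left(-12 - 11\right) = -12565 + \left(-77 - \frac{1}{5}\right) \left(-12 - 11\right) = -12565 - - \frac{8878}{5} = -12565 + \frac{8878}{5} = - \frac{53947}{5}$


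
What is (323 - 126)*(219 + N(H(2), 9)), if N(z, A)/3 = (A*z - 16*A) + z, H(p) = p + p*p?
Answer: -6501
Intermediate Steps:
H(p) = p + p**2
N(z, A) = -48*A + 3*z + 3*A*z (N(z, A) = 3*((A*z - 16*A) + z) = 3*((-16*A + A*z) + z) = 3*(z - 16*A + A*z) = -48*A + 3*z + 3*A*z)
(323 - 126)*(219 + N(H(2), 9)) = (323 - 126)*(219 + (-48*9 + 3*(2*(1 + 2)) + 3*9*(2*(1 + 2)))) = 197*(219 + (-432 + 3*(2*3) + 3*9*(2*3))) = 197*(219 + (-432 + 3*6 + 3*9*6)) = 197*(219 + (-432 + 18 + 162)) = 197*(219 - 252) = 197*(-33) = -6501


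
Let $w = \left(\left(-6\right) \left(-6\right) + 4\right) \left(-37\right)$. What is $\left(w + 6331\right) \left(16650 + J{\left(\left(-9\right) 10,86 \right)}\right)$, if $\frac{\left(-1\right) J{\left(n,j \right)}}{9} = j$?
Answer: $77014476$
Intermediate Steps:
$w = -1480$ ($w = \left(36 + 4\right) \left(-37\right) = 40 \left(-37\right) = -1480$)
$J{\left(n,j \right)} = - 9 j$
$\left(w + 6331\right) \left(16650 + J{\left(\left(-9\right) 10,86 \right)}\right) = \left(-1480 + 6331\right) \left(16650 - 774\right) = 4851 \left(16650 - 774\right) = 4851 \cdot 15876 = 77014476$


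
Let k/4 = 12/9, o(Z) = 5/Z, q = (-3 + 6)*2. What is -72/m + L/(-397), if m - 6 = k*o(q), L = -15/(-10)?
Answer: -257397/37318 ≈ -6.8974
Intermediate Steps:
q = 6 (q = 3*2 = 6)
L = 3/2 (L = -15*(-1/10) = 3/2 ≈ 1.5000)
k = 16/3 (k = 4*(12/9) = 4*(12*(1/9)) = 4*(4/3) = 16/3 ≈ 5.3333)
m = 94/9 (m = 6 + 16*(5/6)/3 = 6 + 16*(5*(1/6))/3 = 6 + (16/3)*(5/6) = 6 + 40/9 = 94/9 ≈ 10.444)
-72/m + L/(-397) = -72/94/9 + (3/2)/(-397) = -72*9/94 + (3/2)*(-1/397) = -324/47 - 3/794 = -257397/37318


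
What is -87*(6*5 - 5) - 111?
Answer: -2286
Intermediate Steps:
-87*(6*5 - 5) - 111 = -87*(30 - 5) - 111 = -87*25 - 111 = -2175 - 111 = -2286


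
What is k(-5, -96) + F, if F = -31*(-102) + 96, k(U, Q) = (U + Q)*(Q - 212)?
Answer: 34366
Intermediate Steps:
k(U, Q) = (-212 + Q)*(Q + U) (k(U, Q) = (Q + U)*(-212 + Q) = (-212 + Q)*(Q + U))
F = 3258 (F = 3162 + 96 = 3258)
k(-5, -96) + F = ((-96)**2 - 212*(-96) - 212*(-5) - 96*(-5)) + 3258 = (9216 + 20352 + 1060 + 480) + 3258 = 31108 + 3258 = 34366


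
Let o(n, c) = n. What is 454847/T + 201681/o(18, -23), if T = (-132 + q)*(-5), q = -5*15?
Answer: 24103009/2070 ≈ 11644.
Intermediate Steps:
q = -75
T = 1035 (T = (-132 - 75)*(-5) = -207*(-5) = 1035)
454847/T + 201681/o(18, -23) = 454847/1035 + 201681/18 = 454847*(1/1035) + 201681*(1/18) = 454847/1035 + 22409/2 = 24103009/2070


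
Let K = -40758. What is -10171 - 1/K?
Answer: -414549617/40758 ≈ -10171.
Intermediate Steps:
-10171 - 1/K = -10171 - 1/(-40758) = -10171 - 1*(-1/40758) = -10171 + 1/40758 = -414549617/40758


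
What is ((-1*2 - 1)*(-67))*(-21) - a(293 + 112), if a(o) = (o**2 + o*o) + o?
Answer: -332676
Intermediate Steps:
a(o) = o + 2*o**2 (a(o) = (o**2 + o**2) + o = 2*o**2 + o = o + 2*o**2)
((-1*2 - 1)*(-67))*(-21) - a(293 + 112) = ((-1*2 - 1)*(-67))*(-21) - (293 + 112)*(1 + 2*(293 + 112)) = ((-2 - 1)*(-67))*(-21) - 405*(1 + 2*405) = -3*(-67)*(-21) - 405*(1 + 810) = 201*(-21) - 405*811 = -4221 - 1*328455 = -4221 - 328455 = -332676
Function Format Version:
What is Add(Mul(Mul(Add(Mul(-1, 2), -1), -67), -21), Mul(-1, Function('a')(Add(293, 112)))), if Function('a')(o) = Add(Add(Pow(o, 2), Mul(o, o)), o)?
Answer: -332676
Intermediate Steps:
Function('a')(o) = Add(o, Mul(2, Pow(o, 2))) (Function('a')(o) = Add(Add(Pow(o, 2), Pow(o, 2)), o) = Add(Mul(2, Pow(o, 2)), o) = Add(o, Mul(2, Pow(o, 2))))
Add(Mul(Mul(Add(Mul(-1, 2), -1), -67), -21), Mul(-1, Function('a')(Add(293, 112)))) = Add(Mul(Mul(Add(Mul(-1, 2), -1), -67), -21), Mul(-1, Mul(Add(293, 112), Add(1, Mul(2, Add(293, 112)))))) = Add(Mul(Mul(Add(-2, -1), -67), -21), Mul(-1, Mul(405, Add(1, Mul(2, 405))))) = Add(Mul(Mul(-3, -67), -21), Mul(-1, Mul(405, Add(1, 810)))) = Add(Mul(201, -21), Mul(-1, Mul(405, 811))) = Add(-4221, Mul(-1, 328455)) = Add(-4221, -328455) = -332676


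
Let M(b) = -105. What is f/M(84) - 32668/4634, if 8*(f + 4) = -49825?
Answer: 4847529/92680 ≈ 52.304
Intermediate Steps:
f = -49857/8 (f = -4 + (1/8)*(-49825) = -4 - 49825/8 = -49857/8 ≈ -6232.1)
f/M(84) - 32668/4634 = -49857/8/(-105) - 32668/4634 = -49857/8*(-1/105) - 32668*1/4634 = 16619/280 - 16334/2317 = 4847529/92680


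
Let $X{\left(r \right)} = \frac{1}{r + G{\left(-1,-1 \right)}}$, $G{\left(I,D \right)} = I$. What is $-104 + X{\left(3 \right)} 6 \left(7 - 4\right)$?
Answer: $-95$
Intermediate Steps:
$X{\left(r \right)} = \frac{1}{-1 + r}$ ($X{\left(r \right)} = \frac{1}{r - 1} = \frac{1}{-1 + r}$)
$-104 + X{\left(3 \right)} 6 \left(7 - 4\right) = -104 + \frac{6 \left(7 - 4\right)}{-1 + 3} = -104 + \frac{6 \cdot 3}{2} = -104 + \frac{1}{2} \cdot 18 = -104 + 9 = -95$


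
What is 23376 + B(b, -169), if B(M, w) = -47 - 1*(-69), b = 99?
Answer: 23398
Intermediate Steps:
B(M, w) = 22 (B(M, w) = -47 + 69 = 22)
23376 + B(b, -169) = 23376 + 22 = 23398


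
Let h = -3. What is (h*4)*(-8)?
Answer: 96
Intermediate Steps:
(h*4)*(-8) = -3*4*(-8) = -12*(-8) = 96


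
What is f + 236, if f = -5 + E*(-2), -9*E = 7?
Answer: 2093/9 ≈ 232.56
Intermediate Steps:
E = -7/9 (E = -⅑*7 = -7/9 ≈ -0.77778)
f = -31/9 (f = -5 - 7/9*(-2) = -5 + 14/9 = -31/9 ≈ -3.4444)
f + 236 = -31/9 + 236 = 2093/9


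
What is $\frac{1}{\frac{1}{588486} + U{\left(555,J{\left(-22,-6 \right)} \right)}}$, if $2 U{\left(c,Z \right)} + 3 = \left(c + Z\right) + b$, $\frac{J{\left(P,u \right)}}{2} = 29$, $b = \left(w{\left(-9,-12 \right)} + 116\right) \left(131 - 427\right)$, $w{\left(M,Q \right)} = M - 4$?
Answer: $- \frac{588486}{8791392353} \approx -6.6939 \cdot 10^{-5}$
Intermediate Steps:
$w{\left(M,Q \right)} = -4 + M$
$b = -30488$ ($b = \left(\left(-4 - 9\right) + 116\right) \left(131 - 427\right) = \left(-13 + 116\right) \left(-296\right) = 103 \left(-296\right) = -30488$)
$J{\left(P,u \right)} = 58$ ($J{\left(P,u \right)} = 2 \cdot 29 = 58$)
$U{\left(c,Z \right)} = - \frac{30491}{2} + \frac{Z}{2} + \frac{c}{2}$ ($U{\left(c,Z \right)} = - \frac{3}{2} + \frac{\left(c + Z\right) - 30488}{2} = - \frac{3}{2} + \frac{\left(Z + c\right) - 30488}{2} = - \frac{3}{2} + \frac{-30488 + Z + c}{2} = - \frac{3}{2} + \left(-15244 + \frac{Z}{2} + \frac{c}{2}\right) = - \frac{30491}{2} + \frac{Z}{2} + \frac{c}{2}$)
$\frac{1}{\frac{1}{588486} + U{\left(555,J{\left(-22,-6 \right)} \right)}} = \frac{1}{\frac{1}{588486} + \left(- \frac{30491}{2} + \frac{1}{2} \cdot 58 + \frac{1}{2} \cdot 555\right)} = \frac{1}{\frac{1}{588486} + \left(- \frac{30491}{2} + 29 + \frac{555}{2}\right)} = \frac{1}{\frac{1}{588486} - 14939} = \frac{1}{- \frac{8791392353}{588486}} = - \frac{588486}{8791392353}$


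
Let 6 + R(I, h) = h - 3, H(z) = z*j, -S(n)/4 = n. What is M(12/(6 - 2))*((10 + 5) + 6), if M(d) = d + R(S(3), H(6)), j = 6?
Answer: 630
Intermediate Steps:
S(n) = -4*n
H(z) = 6*z (H(z) = z*6 = 6*z)
R(I, h) = -9 + h (R(I, h) = -6 + (h - 3) = -6 + (-3 + h) = -9 + h)
M(d) = 27 + d (M(d) = d + (-9 + 6*6) = d + (-9 + 36) = d + 27 = 27 + d)
M(12/(6 - 2))*((10 + 5) + 6) = (27 + 12/(6 - 2))*((10 + 5) + 6) = (27 + 12/4)*(15 + 6) = (27 + 12*(¼))*21 = (27 + 3)*21 = 30*21 = 630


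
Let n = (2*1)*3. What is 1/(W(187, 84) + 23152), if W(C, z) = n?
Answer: 1/23158 ≈ 4.3182e-5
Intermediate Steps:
n = 6 (n = 2*3 = 6)
W(C, z) = 6
1/(W(187, 84) + 23152) = 1/(6 + 23152) = 1/23158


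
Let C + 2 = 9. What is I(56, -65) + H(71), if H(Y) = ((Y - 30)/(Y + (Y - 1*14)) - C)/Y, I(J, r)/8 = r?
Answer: -4726615/9088 ≈ -520.09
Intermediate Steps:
I(J, r) = 8*r
C = 7 (C = -2 + 9 = 7)
H(Y) = (-7 + (-30 + Y)/(-14 + 2*Y))/Y (H(Y) = ((Y - 30)/(Y + (Y - 1*14)) - 1*7)/Y = ((-30 + Y)/(Y + (Y - 14)) - 7)/Y = ((-30 + Y)/(Y + (-14 + Y)) - 7)/Y = ((-30 + Y)/(-14 + 2*Y) - 7)/Y = (-7 + (-30 + Y)/(-14 + 2*Y))/Y)
I(56, -65) + H(71) = 8*(-65) + (½)*(68 - 13*71)/(71*(-7 + 71)) = -520 + (½)*(1/71)*(68 - 923)/64 = -520 + (½)*(1/71)*(1/64)*(-855) = -520 - 855/9088 = -4726615/9088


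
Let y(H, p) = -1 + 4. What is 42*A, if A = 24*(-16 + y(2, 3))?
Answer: -13104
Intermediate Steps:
y(H, p) = 3
A = -312 (A = 24*(-16 + 3) = 24*(-13) = -312)
42*A = 42*(-312) = -13104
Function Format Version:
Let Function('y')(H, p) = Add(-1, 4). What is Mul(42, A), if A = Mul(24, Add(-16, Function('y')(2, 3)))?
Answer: -13104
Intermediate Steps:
Function('y')(H, p) = 3
A = -312 (A = Mul(24, Add(-16, 3)) = Mul(24, -13) = -312)
Mul(42, A) = Mul(42, -312) = -13104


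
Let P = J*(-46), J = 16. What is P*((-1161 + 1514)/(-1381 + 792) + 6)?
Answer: -2341216/589 ≈ -3974.9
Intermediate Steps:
P = -736 (P = 16*(-46) = -736)
P*((-1161 + 1514)/(-1381 + 792) + 6) = -736*((-1161 + 1514)/(-1381 + 792) + 6) = -736*(353/(-589) + 6) = -736*(353*(-1/589) + 6) = -736*(-353/589 + 6) = -736*3181/589 = -2341216/589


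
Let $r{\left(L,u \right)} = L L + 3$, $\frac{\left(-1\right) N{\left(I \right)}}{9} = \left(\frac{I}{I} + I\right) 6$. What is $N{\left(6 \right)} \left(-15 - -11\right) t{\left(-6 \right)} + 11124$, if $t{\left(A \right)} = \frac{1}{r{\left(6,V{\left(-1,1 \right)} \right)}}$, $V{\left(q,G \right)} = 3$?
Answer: $\frac{145116}{13} \approx 11163.0$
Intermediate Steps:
$N{\left(I \right)} = -54 - 54 I$ ($N{\left(I \right)} = - 9 \left(\frac{I}{I} + I\right) 6 = - 9 \left(1 + I\right) 6 = - 9 \left(6 + 6 I\right) = -54 - 54 I$)
$r{\left(L,u \right)} = 3 + L^{2}$ ($r{\left(L,u \right)} = L^{2} + 3 = 3 + L^{2}$)
$t{\left(A \right)} = \frac{1}{39}$ ($t{\left(A \right)} = \frac{1}{3 + 6^{2}} = \frac{1}{3 + 36} = \frac{1}{39}$)
$N{\left(6 \right)} \left(-15 - -11\right) t{\left(-6 \right)} + 11124 = \left(-54 - 324\right) \left(-15 - -11\right) \frac{1}{39} + 11124 = \left(-54 - 324\right) \left(-15 + 11\right) \frac{1}{39} + 11124 = \left(-378\right) \left(-4\right) \frac{1}{39} + 11124 = 1512 \cdot \frac{1}{39} + 11124 = \frac{504}{13} + 11124 = \frac{145116}{13}$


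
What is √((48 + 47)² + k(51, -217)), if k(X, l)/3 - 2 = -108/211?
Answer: √402000787/211 ≈ 95.023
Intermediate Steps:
k(X, l) = 942/211 (k(X, l) = 6 + 3*(-108/211) = 6 - 324/211 = 942/211)
√((48 + 47)² + k(51, -217)) = √((48 + 47)² + 942/211) = √(95² + 942/211) = √(9025 + 942/211) = √(1905217/211) = √402000787/211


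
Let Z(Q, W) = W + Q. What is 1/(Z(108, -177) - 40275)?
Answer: -1/40344 ≈ -2.4787e-5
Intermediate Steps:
Z(Q, W) = Q + W
1/(Z(108, -177) - 40275) = 1/((108 - 177) - 40275) = 1/(-69 - 40275) = 1/(-40344) = -1/40344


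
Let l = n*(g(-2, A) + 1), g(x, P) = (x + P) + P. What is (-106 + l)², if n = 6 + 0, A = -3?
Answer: 21904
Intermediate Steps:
n = 6
g(x, P) = x + 2*P (g(x, P) = (P + x) + P = x + 2*P)
l = -42 (l = 6*((-2 + 2*(-3)) + 1) = 6*((-2 - 6) + 1) = 6*(-8 + 1) = 6*(-7) = -42)
(-106 + l)² = (-106 - 42)² = (-148)² = 21904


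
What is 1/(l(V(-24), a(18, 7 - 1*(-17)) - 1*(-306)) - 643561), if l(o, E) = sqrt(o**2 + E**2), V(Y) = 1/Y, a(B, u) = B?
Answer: -370691136/238562297709119 - 24*sqrt(60466177)/238562297709119 ≈ -1.5546e-6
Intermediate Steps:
l(o, E) = sqrt(E**2 + o**2)
1/(l(V(-24), a(18, 7 - 1*(-17)) - 1*(-306)) - 643561) = 1/(sqrt((18 - 1*(-306))**2 + (1/(-24))**2) - 643561) = 1/(sqrt((18 + 306)**2 + (-1/24)**2) - 643561) = 1/(sqrt(324**2 + 1/576) - 643561) = 1/(sqrt(104976 + 1/576) - 643561) = 1/(sqrt(60466177/576) - 643561) = 1/(sqrt(60466177)/24 - 643561) = 1/(-643561 + sqrt(60466177)/24)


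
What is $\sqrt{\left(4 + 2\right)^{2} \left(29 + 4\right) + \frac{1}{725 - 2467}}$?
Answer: $\frac{\sqrt{3605060290}}{1742} \approx 34.467$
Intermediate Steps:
$\sqrt{\left(4 + 2\right)^{2} \left(29 + 4\right) + \frac{1}{725 - 2467}} = \sqrt{6^{2} \cdot 33 + \frac{1}{725 - 2467}} = \sqrt{36 \cdot 33 + \frac{1}{-1742}} = \sqrt{1188 - \frac{1}{1742}} = \sqrt{\frac{2069495}{1742}} = \frac{\sqrt{3605060290}}{1742}$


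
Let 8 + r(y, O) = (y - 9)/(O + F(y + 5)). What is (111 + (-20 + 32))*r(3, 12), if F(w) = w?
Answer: -10209/10 ≈ -1020.9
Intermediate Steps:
r(y, O) = -8 + (-9 + y)/(5 + O + y) (r(y, O) = -8 + (y - 9)/(O + (y + 5)) = -8 + (-9 + y)/(O + (5 + y)) = -8 + (-9 + y)/(5 + O + y))
(111 + (-20 + 32))*r(3, 12) = (111 + (-20 + 32))*((-49 - 8*12 - 7*3)/(5 + 12 + 3)) = (111 + 12)*((-49 - 96 - 21)/20) = 123*((1/20)*(-166)) = 123*(-83/10) = -10209/10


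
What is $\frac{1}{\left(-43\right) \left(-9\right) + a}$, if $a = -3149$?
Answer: $- \frac{1}{2762} \approx -0.00036206$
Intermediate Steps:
$\frac{1}{\left(-43\right) \left(-9\right) + a} = \frac{1}{\left(-43\right) \left(-9\right) - 3149} = \frac{1}{387 - 3149} = \frac{1}{-2762} = - \frac{1}{2762}$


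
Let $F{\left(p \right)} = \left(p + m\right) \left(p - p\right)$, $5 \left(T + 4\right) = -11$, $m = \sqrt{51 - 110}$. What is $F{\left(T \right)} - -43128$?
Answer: $43128$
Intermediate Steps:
$m = i \sqrt{59}$ ($m = \sqrt{-59} = i \sqrt{59} \approx 7.6811 i$)
$T = - \frac{31}{5}$ ($T = -4 + \frac{1}{5} \left(-11\right) = -4 - \frac{11}{5} = - \frac{31}{5} \approx -6.2$)
$F{\left(p \right)} = 0$ ($F{\left(p \right)} = \left(p + i \sqrt{59}\right) \left(p - p\right) = \left(p + i \sqrt{59}\right) 0 = 0$)
$F{\left(T \right)} - -43128 = 0 - -43128 = 0 + 43128 = 43128$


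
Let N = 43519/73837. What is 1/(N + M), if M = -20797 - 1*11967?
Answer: -73837/2419151949 ≈ -3.0522e-5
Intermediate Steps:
M = -32764 (M = -20797 - 11967 = -32764)
N = 43519/73837 (N = 43519*(1/73837) = 43519/73837 ≈ 0.58939)
1/(N + M) = 1/(43519/73837 - 32764) = 1/(-2419151949/73837) = -73837/2419151949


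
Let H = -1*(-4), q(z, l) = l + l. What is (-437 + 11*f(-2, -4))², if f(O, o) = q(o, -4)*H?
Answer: 622521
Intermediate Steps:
q(z, l) = 2*l
H = 4
f(O, o) = -32 (f(O, o) = (2*(-4))*4 = -8*4 = -32)
(-437 + 11*f(-2, -4))² = (-437 + 11*(-32))² = (-437 - 352)² = (-789)² = 622521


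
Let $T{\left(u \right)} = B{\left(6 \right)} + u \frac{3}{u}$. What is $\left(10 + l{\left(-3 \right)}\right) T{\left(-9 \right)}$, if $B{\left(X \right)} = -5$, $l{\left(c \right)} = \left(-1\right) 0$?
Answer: $-20$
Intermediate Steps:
$l{\left(c \right)} = 0$
$T{\left(u \right)} = -2$ ($T{\left(u \right)} = -5 + u \frac{3}{u} = -5 + 3 = -2$)
$\left(10 + l{\left(-3 \right)}\right) T{\left(-9 \right)} = \left(10 + 0\right) \left(-2\right) = 10 \left(-2\right) = -20$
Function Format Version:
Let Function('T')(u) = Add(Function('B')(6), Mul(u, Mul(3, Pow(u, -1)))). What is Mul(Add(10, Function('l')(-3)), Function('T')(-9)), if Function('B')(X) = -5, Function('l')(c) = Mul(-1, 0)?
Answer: -20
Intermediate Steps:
Function('l')(c) = 0
Function('T')(u) = -2 (Function('T')(u) = Add(-5, Mul(u, Mul(3, Pow(u, -1)))) = Add(-5, 3) = -2)
Mul(Add(10, Function('l')(-3)), Function('T')(-9)) = Mul(Add(10, 0), -2) = Mul(10, -2) = -20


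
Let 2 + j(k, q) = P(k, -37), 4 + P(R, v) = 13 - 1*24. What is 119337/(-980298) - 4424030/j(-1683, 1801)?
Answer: 1445621910737/5555022 ≈ 2.6024e+5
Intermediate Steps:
P(R, v) = -15 (P(R, v) = -4 + (13 - 1*24) = -4 + (13 - 24) = -4 - 11 = -15)
j(k, q) = -17 (j(k, q) = -2 - 15 = -17)
119337/(-980298) - 4424030/j(-1683, 1801) = 119337/(-980298) - 4424030/(-17) = 119337*(-1/980298) - 4424030*(-1/17) = -39779/326766 + 4424030/17 = 1445621910737/5555022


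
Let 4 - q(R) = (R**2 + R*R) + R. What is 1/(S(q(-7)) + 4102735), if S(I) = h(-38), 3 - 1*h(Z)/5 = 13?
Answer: 1/4102685 ≈ 2.4374e-7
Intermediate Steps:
h(Z) = -50 (h(Z) = 15 - 5*13 = 15 - 65 = -50)
q(R) = 4 - R - 2*R**2 (q(R) = 4 - ((R**2 + R*R) + R) = 4 - ((R**2 + R**2) + R) = 4 - (2*R**2 + R) = 4 - (R + 2*R**2) = 4 + (-R - 2*R**2) = 4 - R - 2*R**2)
S(I) = -50
1/(S(q(-7)) + 4102735) = 1/(-50 + 4102735) = 1/4102685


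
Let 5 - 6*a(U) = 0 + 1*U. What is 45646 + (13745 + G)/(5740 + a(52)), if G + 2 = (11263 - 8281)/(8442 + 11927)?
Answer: 31979031326876/700551017 ≈ 45648.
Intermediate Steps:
a(U) = ⅚ - U/6 (a(U) = ⅚ - (0 + 1*U)/6 = ⅚ - (0 + U)/6 = ⅚ - U/6)
G = -37756/20369 (G = -2 + (11263 - 8281)/(8442 + 11927) = -2 + 2982/20369 = -37756/20369 ≈ -1.8536)
45646 + (13745 + G)/(5740 + a(52)) = 45646 + (13745 - 37756/20369)/(5740 + (⅚ - ⅙*52)) = 45646 + 279934149/(20369*(5740 + (⅚ - 26/3))) = 45646 + 279934149/(20369*(5740 - 47/6)) = 45646 + 279934149/(20369*(34393/6)) = 45646 + (279934149/20369)*(6/34393) = 45646 + 1679604894/700551017 = 31979031326876/700551017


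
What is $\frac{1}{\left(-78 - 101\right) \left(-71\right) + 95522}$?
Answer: $\frac{1}{108231} \approx 9.2395 \cdot 10^{-6}$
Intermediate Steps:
$\frac{1}{\left(-78 - 101\right) \left(-71\right) + 95522} = \frac{1}{\left(-179\right) \left(-71\right) + 95522} = \frac{1}{12709 + 95522} = \frac{1}{108231}$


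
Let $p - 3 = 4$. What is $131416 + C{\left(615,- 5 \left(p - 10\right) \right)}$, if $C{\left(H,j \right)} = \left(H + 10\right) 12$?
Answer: $138916$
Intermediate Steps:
$p = 7$ ($p = 3 + 4 = 7$)
$C{\left(H,j \right)} = 120 + 12 H$ ($C{\left(H,j \right)} = \left(10 + H\right) 12 = 120 + 12 H$)
$131416 + C{\left(615,- 5 \left(p - 10\right) \right)} = 131416 + \left(120 + 12 \cdot 615\right) = 131416 + \left(120 + 7380\right) = 131416 + 7500 = 138916$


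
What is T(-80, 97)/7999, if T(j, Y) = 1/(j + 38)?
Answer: -1/335958 ≈ -2.9766e-6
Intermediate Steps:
T(j, Y) = 1/(38 + j)
T(-80, 97)/7999 = 1/((38 - 80)*7999) = (1/7999)/(-42) = -1/42*1/7999 = -1/335958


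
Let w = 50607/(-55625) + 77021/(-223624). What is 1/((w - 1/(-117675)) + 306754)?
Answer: 58550773095000/17960610415477966049 ≈ 3.2600e-6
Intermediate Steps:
w = -15601232893/12439085000 (w = 50607*(-1/55625) + 77021*(-1/223624) = -50607/55625 - 77021/223624 = -15601232893/12439085000 ≈ -1.2542)
1/((w - 1/(-117675)) + 306754) = 1/((-15601232893/12439085000 - 1/(-117675)) + 306754) = 1/((-15601232893/12439085000 - 1*(-1/117675)) + 306754) = 1/((-15601232893/12439085000 + 1/117675) + 306754) = 1/(-73434505663951/58550773095000 + 306754) = 1/(17960610415477966049/58550773095000) = 58550773095000/17960610415477966049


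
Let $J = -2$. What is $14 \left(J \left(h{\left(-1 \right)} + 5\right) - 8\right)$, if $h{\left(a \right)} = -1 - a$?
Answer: $-252$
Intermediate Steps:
$14 \left(J \left(h{\left(-1 \right)} + 5\right) - 8\right) = 14 \left(- 2 \left(\left(-1 - -1\right) + 5\right) - 8\right) = 14 \left(- 2 \left(\left(-1 + 1\right) + 5\right) - 8\right) = 14 \left(- 2 \left(0 + 5\right) - 8\right) = 14 \left(\left(-2\right) 5 - 8\right) = 14 \left(-10 - 8\right) = 14 \left(-18\right) = -252$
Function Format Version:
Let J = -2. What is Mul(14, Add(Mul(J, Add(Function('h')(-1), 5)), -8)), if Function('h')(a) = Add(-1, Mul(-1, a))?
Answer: -252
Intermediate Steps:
Mul(14, Add(Mul(J, Add(Function('h')(-1), 5)), -8)) = Mul(14, Add(Mul(-2, Add(Add(-1, Mul(-1, -1)), 5)), -8)) = Mul(14, Add(Mul(-2, Add(Add(-1, 1), 5)), -8)) = Mul(14, Add(Mul(-2, Add(0, 5)), -8)) = Mul(14, Add(Mul(-2, 5), -8)) = Mul(14, Add(-10, -8)) = Mul(14, -18) = -252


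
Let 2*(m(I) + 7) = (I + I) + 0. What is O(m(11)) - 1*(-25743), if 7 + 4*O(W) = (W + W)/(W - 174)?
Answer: 8752021/340 ≈ 25741.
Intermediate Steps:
m(I) = -7 + I (m(I) = -7 + ((I + I) + 0)/2 = -7 + (2*I + 0)/2 = -7 + (2*I)/2 = -7 + I)
O(W) = -7/4 + W/(2*(-174 + W)) (O(W) = -7/4 + ((W + W)/(W - 174))/4 = -7/4 + ((2*W)/(-174 + W))/4 = -7/4 + (2*W/(-174 + W))/4 = -7/4 + W/(2*(-174 + W)))
O(m(11)) - 1*(-25743) = (1218 - 5*(-7 + 11))/(4*(-174 + (-7 + 11))) - 1*(-25743) = (1218 - 5*4)/(4*(-174 + 4)) + 25743 = (¼)*(1218 - 20)/(-170) + 25743 = (¼)*(-1/170)*1198 + 25743 = -599/340 + 25743 = 8752021/340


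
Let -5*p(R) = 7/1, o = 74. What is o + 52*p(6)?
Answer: 6/5 ≈ 1.2000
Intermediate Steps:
p(R) = -7/5 (p(R) = -7/(5*1) = -7/5)
o + 52*p(6) = 74 + 52*(-7/5) = 74 - 364/5 = 6/5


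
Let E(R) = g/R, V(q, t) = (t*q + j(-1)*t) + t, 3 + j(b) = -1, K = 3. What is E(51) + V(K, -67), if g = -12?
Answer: -4/17 ≈ -0.23529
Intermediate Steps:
j(b) = -4 (j(b) = -3 - 1 = -4)
V(q, t) = -3*t + q*t (V(q, t) = (t*q - 4*t) + t = (q*t - 4*t) + t = (-4*t + q*t) + t = -3*t + q*t)
E(R) = -12/R
E(51) + V(K, -67) = -12/51 - 67*(-3 + 3) = -12*1/51 - 67*0 = -4/17 + 0 = -4/17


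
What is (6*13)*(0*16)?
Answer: 0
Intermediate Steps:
(6*13)*(0*16) = 78*0 = 0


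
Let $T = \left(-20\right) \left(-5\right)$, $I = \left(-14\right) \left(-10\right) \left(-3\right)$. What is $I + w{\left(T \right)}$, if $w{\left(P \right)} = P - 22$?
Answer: $-342$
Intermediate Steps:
$I = -420$ ($I = 140 \left(-3\right) = -420$)
$T = 100$
$w{\left(P \right)} = -22 + P$
$I + w{\left(T \right)} = -420 + \left(-22 + 100\right) = -420 + 78 = -342$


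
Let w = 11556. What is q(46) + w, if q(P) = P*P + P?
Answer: 13718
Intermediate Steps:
q(P) = P + P² (q(P) = P² + P = P + P²)
q(46) + w = 46*(1 + 46) + 11556 = 46*47 + 11556 = 2162 + 11556 = 13718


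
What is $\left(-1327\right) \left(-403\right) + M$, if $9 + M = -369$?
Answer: $534403$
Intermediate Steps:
$M = -378$ ($M = -9 - 369 = -378$)
$\left(-1327\right) \left(-403\right) + M = \left(-1327\right) \left(-403\right) - 378 = 534781 - 378 = 534403$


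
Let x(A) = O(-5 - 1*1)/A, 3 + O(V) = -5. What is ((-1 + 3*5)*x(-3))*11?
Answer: 1232/3 ≈ 410.67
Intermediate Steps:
O(V) = -8 (O(V) = -3 - 5 = -8)
x(A) = -8/A
((-1 + 3*5)*x(-3))*11 = ((-1 + 3*5)*(-8/(-3)))*11 = ((-1 + 15)*(-8*(-⅓)))*11 = (14*(8/3))*11 = (112/3)*11 = 1232/3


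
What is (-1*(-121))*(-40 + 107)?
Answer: 8107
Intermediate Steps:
(-1*(-121))*(-40 + 107) = 121*67 = 8107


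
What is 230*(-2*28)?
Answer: -12880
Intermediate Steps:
230*(-2*28) = 230*(-56) = -12880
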